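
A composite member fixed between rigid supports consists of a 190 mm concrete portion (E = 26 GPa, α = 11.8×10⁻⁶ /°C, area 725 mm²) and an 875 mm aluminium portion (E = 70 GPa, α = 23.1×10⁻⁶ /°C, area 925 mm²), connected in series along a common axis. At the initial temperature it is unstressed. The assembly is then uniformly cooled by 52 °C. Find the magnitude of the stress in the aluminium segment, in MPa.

With the walls removed the bar would change length by δ_free = Σ αᵢΔT Lᵢ = 11.8×10⁻⁶×52×190 + 23.1×10⁻⁶×52×875 = 1.168 mm.
Since the ends are fixed, an axial force P builds up, equal in every segment, with P · Σ Lᵢ/(AᵢEᵢ) = δ_free.
The series flexibility is Σ Lᵢ/(AᵢEᵢ) = 190/(725×26×10³) + 875/(925×70×10³) = 2.359×10⁻⁵ mm/N.
P = 1.168 / 2.359×10⁻⁵ = 49490 N = 49.49 kN, tensile.
σ_{aluminium} = P / A = 49490 / 925 = 53.5 MPa.

σ ≈ 53.5 MPa (tensile)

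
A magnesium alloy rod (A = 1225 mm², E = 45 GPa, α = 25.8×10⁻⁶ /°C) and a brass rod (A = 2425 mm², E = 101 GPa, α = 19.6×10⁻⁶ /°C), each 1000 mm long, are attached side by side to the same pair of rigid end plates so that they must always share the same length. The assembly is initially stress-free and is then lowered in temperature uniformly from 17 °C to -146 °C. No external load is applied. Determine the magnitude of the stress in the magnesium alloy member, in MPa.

σ ≈ 37.1 MPa (tensile)

Equilibrium of a rigid end plate with no external load gives equal and opposite internal forces ±P in the two members. Since α_{magnesium alloy} > α_{brass}, cooling drives the magnesium alloy into tension and the brass into compression.
Equating the net (thermal + elastic) strains gives |α₁ − α₂|·ΔT = P·[1/(A₁E₁) + 1/(A₂E₂)].
|α₁ − α₂|·ΔT = 6.2×10⁻⁶ × 163 = 0.001011.
1/(A₁E₁) + 1/(A₂E₂) = 1/(1225×45×10³) + 1/(2425×101×10³) = 2.222×10⁻⁸ N⁻¹.
So P = 0.001011 / 2.222×10⁻⁸ = 45.47 kN.
σ_{magnesium alloy} = P/A₁ = 45470/1225 = 37.12 MPa, tensile.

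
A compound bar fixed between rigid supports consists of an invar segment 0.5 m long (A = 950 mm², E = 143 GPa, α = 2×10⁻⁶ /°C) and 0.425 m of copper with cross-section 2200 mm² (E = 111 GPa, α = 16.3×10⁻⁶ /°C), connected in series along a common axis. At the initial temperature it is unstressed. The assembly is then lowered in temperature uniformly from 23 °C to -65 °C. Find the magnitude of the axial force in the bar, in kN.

If the supports were absent, the total length change would be Σ αᵢΔT Lᵢ = 2×10⁻⁶×88×500 + 16.3×10⁻⁶×88×425 = 0.6976 mm.
Since the ends are fixed, an axial force P builds up, equal in every segment, with P · Σ Lᵢ/(AᵢEᵢ) = δ_free.
The series flexibility is Σ Lᵢ/(AᵢEᵢ) = 500/(950×143×10³) + 425/(2200×111×10³) = 5.421×10⁻⁶ mm/N.
Hence P = δ_free / Σ(L/AE) = 0.6976/5.421×10⁻⁶ = 128.7 kN (tensile).

P ≈ 129 kN (tensile)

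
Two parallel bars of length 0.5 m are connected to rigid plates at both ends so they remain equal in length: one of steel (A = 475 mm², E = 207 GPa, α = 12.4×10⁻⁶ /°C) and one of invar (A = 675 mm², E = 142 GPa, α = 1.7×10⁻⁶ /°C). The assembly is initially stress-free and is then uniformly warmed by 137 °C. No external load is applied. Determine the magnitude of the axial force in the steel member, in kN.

Both members must finish at the same length. With the larger α, the steel tends to over-expand; the plates restrain it, putting the steel in compression and the invar in tension. With no external load the two internal forces are equal and opposite, magnitude P.
Setting the final lengths equal and cancelling L: (α₁ − α₂)ΔT = P/(A₁E₁) + P/(A₂E₂).
|α₁ − α₂|·ΔT = 10.7×10⁻⁶ × 137 = 0.001466.
1/(A₁E₁) + 1/(A₂E₂) = 1/(475×207×10³) + 1/(675×142×10³) = 2.06×10⁻⁸ N⁻¹.
P = 0.001466 / 2.06×10⁻⁸ = 71150 N = 71.15 kN.

P ≈ 71.1 kN (compressive in the steel)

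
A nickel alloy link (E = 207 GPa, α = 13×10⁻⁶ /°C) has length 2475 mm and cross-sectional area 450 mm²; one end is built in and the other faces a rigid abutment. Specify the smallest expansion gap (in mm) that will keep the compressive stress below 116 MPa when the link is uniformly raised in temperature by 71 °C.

Free expansion if unrestrained: δ_free = αΔT L = 13×10⁻⁶ × 71 × 2475 = 2.284 mm.
A stress of 116 MPa corresponds to the wall pushing the link back by σL/E = 116×2475/(207×10³) = 1.387 mm.
The gap must absorb the remainder: g_min = 2.284 − 1.387 = 0.8975 mm.

g ≈ 0.897 mm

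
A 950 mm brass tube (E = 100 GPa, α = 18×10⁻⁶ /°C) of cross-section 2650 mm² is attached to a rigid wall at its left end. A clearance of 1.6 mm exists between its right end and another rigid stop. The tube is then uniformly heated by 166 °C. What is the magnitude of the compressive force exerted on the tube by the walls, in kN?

Free thermal elongation = αΔT L = 18×10⁻⁶ × 166 × 950 = 2.839 mm.
This exceeds the 1.6 mm gap, so the wall pushes back. The portion of expansion that must be recovered elastically is δ_free − gap = 2.839 − 1.6 = 1.239 mm.
That suppressed elongation corresponds to σ = E·Δ/L = 100×10³ × 1.239/950 = 130.4 MPa.
P = σA = 130.4 × 2650 = 345.5 kN.

P ≈ 346 kN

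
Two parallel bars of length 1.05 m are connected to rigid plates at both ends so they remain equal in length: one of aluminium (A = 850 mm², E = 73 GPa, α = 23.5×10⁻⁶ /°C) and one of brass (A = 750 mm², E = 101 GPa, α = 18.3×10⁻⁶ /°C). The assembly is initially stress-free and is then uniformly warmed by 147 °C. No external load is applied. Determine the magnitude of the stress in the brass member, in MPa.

σ ≈ 34.8 MPa (tensile)

Equilibrium of a rigid end plate with no external load gives equal and opposite internal forces ±P in the two members. Since α_{aluminium} > α_{brass}, heating drives the aluminium into compression and the brass into tension.
Equating the net (thermal + elastic) strains gives |α₁ − α₂|·ΔT = P·[1/(A₁E₁) + 1/(A₂E₂)].
|α₁ − α₂|·ΔT = 5.2×10⁻⁶ × 147 = 0.0007644.
1/(A₁E₁) + 1/(A₂E₂) = 1/(850×73×10³) + 1/(750×101×10³) = 2.932×10⁻⁸ N⁻¹.
P = 0.0007644 / 2.932×10⁻⁸ = 26070 N = 26.07 kN.
σ_{brass} = P/A₂ = 26070/750 = 34.76 MPa, tensile.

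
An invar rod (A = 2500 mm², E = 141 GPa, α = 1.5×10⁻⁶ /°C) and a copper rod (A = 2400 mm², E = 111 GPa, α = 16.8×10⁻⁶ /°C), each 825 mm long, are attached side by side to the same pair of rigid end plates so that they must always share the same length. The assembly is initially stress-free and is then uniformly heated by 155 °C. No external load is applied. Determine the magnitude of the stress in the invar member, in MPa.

σ ≈ 144 MPa (tensile)

Equilibrium of a rigid end plate with no external load gives equal and opposite internal forces ±P in the two members. Since α_{copper} > α_{invar}, heating drives the copper into compression and the invar into tension.
Setting the final lengths equal and cancelling L: (α₁ − α₂)ΔT = P/(A₁E₁) + P/(A₂E₂).
|α₁ − α₂|·ΔT = 15.3×10⁻⁶ × 155 = 0.002371.
1/(A₁E₁) + 1/(A₂E₂) = 1/(2500×141×10³) + 1/(2400×111×10³) = 6.591×10⁻⁹ N⁻¹.
P = 0.002371 / 6.591×10⁻⁹ = 359800 N = 359.8 kN.
σ_{invar} = P/A₁ = 359800/2500 = 143.9 MPa, tensile.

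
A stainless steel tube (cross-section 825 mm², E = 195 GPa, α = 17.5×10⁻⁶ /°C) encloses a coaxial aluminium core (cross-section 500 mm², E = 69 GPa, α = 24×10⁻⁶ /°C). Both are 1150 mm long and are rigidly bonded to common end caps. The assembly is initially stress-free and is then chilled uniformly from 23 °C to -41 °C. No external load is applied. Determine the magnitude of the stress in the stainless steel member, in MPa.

The aluminium has the larger α, so on cooling it would change length more than the stainless steel if both were free. The rigid plates force a common final length, so the aluminium is put into tension and the stainless steel into compression, with equal and opposite forces P (no external load).
Equating the net (thermal + elastic) strains gives |α₁ − α₂|·ΔT = P·[1/(A₁E₁) + 1/(A₂E₂)].
|α₁ − α₂|·ΔT = 6.5×10⁻⁶ × 64 = 0.000416.
1/(A₁E₁) + 1/(A₂E₂) = 1/(825×195×10³) + 1/(500×69×10³) = 3.52×10⁻⁸ N⁻¹.
P = 0.000416 / 3.52×10⁻⁸ = 11820 N = 11.82 kN.
σ_{stainless steel} = P/A₁ = 11820/825 = 14.32 MPa, compressive.

σ ≈ 14.3 MPa (compressive)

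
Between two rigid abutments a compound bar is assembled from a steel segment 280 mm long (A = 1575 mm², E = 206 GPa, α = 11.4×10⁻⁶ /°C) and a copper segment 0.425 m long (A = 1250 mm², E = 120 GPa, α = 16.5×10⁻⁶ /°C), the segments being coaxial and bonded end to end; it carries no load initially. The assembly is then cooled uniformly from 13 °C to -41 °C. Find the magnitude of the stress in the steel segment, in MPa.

σ ≈ 94.7 MPa (tensile)

With the walls removed the bar would change length by δ_free = Σ αᵢΔT Lᵢ = 11.4×10⁻⁶×54×280 + 16.5×10⁻⁶×54×425 = 0.551 mm.
Since the ends are fixed, an axial force P builds up, equal in every segment, with P · Σ Lᵢ/(AᵢEᵢ) = δ_free.
The series flexibility is Σ Lᵢ/(AᵢEᵢ) = 280/(1575×206×10³) + 425/(1250×120×10³) = 3.696×10⁻⁶ mm/N.
Hence P = δ_free / Σ(L/AE) = 0.551/3.696×10⁻⁶ = 149.1 kN (tensile).
σ_{steel} = P / A = 149100 / 1575 = 94.65 MPa.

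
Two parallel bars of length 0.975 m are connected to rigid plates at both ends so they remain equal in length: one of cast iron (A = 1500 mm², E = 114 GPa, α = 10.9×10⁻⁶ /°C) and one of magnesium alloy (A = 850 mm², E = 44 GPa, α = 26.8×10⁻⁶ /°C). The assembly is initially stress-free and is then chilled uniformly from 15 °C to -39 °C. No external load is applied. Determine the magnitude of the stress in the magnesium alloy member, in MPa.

Equilibrium of a rigid end plate with no external load gives equal and opposite internal forces ±P in the two members. Since α_{magnesium alloy} > α_{cast iron}, cooling drives the magnesium alloy into tension and the cast iron into compression.
Setting the final lengths equal and cancelling L: (α₁ − α₂)ΔT = P/(A₁E₁) + P/(A₂E₂).
|α₁ − α₂|·ΔT = 15.9×10⁻⁶ × 54 = 0.0008586.
1/(A₁E₁) + 1/(A₂E₂) = 1/(1500×114×10³) + 1/(850×44×10³) = 3.259×10⁻⁸ N⁻¹.
So P = 0.0008586 / 3.259×10⁻⁸ = 26.35 kN.
σ_{magnesium alloy} = P/A₂ = 26350/850 = 31 MPa, tensile.

σ ≈ 31 MPa (tensile)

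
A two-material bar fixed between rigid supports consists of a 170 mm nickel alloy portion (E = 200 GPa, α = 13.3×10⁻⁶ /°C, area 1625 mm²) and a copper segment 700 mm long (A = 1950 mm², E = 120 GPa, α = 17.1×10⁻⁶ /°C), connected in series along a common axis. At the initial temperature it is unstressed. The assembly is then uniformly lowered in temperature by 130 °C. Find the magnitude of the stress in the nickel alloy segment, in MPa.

σ ≈ 324 MPa (tensile)

If the supports were absent, the total length change would be Σ αᵢΔT Lᵢ = 13.3×10⁻⁶×130×170 + 17.1×10⁻⁶×130×700 = 1.85 mm.
The rigid supports impose zero overall length change; the single axial force P common to all segments must satisfy P Σ Lᵢ/(AᵢEᵢ) = δ_free.
The series flexibility is Σ Lᵢ/(AᵢEᵢ) = 170/(1625×200×10³) + 700/(1950×120×10³) = 3.515×10⁻⁶ mm/N.
So P = 1.85 / 3.515×10⁻⁶ = 526.4 kN, tensile.
σ_{nickel alloy} = P / A = 526400 / 1625 = 323.9 MPa.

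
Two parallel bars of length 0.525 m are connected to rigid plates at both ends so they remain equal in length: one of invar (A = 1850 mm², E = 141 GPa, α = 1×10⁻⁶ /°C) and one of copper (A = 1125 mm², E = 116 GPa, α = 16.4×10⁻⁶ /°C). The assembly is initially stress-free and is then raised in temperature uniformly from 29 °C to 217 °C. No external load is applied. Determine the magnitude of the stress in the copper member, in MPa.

σ ≈ 224 MPa (compressive)

Both members must finish at the same length. With the larger α, the copper tends to over-expand; the plates restrain it, putting the copper in compression and the invar in tension. With no external load the two internal forces are equal and opposite, magnitude P.
Compatibility of the two members (thermal + elastic change equal): (α₁ − α₂)ΔT = P·[1/(A₁E₁) + 1/(A₂E₂)].
|α₁ − α₂|·ΔT = 15.4×10⁻⁶ × 188 = 0.002895.
1/(A₁E₁) + 1/(A₂E₂) = 1/(1850×141×10³) + 1/(1125×116×10³) = 1.15×10⁻⁸ N⁻¹.
P = 0.002895 / 1.15×10⁻⁸ = 251800 N = 251.8 kN.
σ_{copper} = P/A₂ = 251800/1125 = 223.9 MPa, compressive.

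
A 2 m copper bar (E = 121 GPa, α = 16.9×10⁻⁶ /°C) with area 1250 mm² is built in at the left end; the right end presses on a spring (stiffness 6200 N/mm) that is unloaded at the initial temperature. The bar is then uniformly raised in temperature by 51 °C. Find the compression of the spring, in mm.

δ ≈ 1.59 mm

Free thermal expansion: δ_free = αΔT L = 16.9×10⁻⁶ × 51 × 2000 = 1.724 mm.
Let P be the compressive force at the spring. The bar shortens elastically by PL/(AE) and the spring compresses by P/k; together these equal δ_free.
P [ L/(AE) + 1/k ] = δ_free → P [ 2000/(1250×121×10³) + 1/(6200) ] = 1.724.
P = 1.724 / 0.0001745 = 9878 N.
Spring compression = P/k = 9878/(6200) = 1.593 mm.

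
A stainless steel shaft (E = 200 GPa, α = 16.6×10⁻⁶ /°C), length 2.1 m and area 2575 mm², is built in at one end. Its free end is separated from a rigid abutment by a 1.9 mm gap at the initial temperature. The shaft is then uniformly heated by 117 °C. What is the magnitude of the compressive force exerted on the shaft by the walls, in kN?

P ≈ 534 kN

Unrestrained expansion: δ_free = αΔT L = 16.6×10⁻⁶ × 117 × 2100 = 4.079 mm.
This exceeds the 1.9 mm gap, so the wall pushes back. The portion of expansion that must be recovered elastically is δ_free − gap = 4.079 − 1.9 = 2.179 mm.
Compatibility: PL/(AE) = 2.179 mm, so σ = P/A = E × (2.179/2100) = 207.5 MPa.
P = σA = 207.5 × 2575 = 534.3 kN.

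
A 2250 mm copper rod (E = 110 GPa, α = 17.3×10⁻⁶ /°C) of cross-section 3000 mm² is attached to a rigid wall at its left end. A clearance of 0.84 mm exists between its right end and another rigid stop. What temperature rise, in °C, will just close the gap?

The gap closes when αΔT L = 0.84 mm, since the rod is still unstressed at that instant.
So ΔT = g/(αL) = 0.84/(17.3×10⁻⁶ × 2250) = 21.58 °C.

ΔT ≈ 21.6 °C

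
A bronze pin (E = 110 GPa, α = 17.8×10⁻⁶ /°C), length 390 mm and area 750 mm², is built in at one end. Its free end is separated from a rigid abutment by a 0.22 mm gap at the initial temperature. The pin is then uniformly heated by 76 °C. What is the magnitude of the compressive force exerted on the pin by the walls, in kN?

P ≈ 65.1 kN

Free thermal elongation = αΔT L = 17.8×10⁻⁶ × 76 × 390 = 0.5276 mm.
After closing the 0.22 mm clearance, 0.5276 − 0.22 = 0.3076 mm of expansion remains to be suppressed by the wall.
So σ = E(δ_free − g)/L = 110×10³ × 0.3076/390 = 86.76 MPa.
Force on the wall = σA = 86.76 × 750 mm² = 65.07 kN.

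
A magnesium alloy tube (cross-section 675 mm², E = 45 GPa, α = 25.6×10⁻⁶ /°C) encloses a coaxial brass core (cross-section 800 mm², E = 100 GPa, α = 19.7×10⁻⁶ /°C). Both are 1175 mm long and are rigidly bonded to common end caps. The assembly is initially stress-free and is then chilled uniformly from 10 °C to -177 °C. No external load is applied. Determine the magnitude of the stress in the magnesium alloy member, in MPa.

Both members must finish at the same length. With the larger α, the magnesium alloy tends to over-contract; the plates restrain it, putting the magnesium alloy in tension and the brass in compression. With no external load the two internal forces are equal and opposite, magnitude P.
Setting the final lengths equal and cancelling L: (α₁ − α₂)ΔT = P/(A₁E₁) + P/(A₂E₂).
|α₁ − α₂|·ΔT = 5.9×10⁻⁶ × 187 = 0.001103.
1/(A₁E₁) + 1/(A₂E₂) = 1/(675×45×10³) + 1/(800×100×10³) = 4.542×10⁻⁸ N⁻¹.
P = 0.001103 / 4.542×10⁻⁸ = 24290 N = 24.29 kN.
σ_{magnesium alloy} = P/A₁ = 24290/675 = 35.99 MPa, tensile.

σ ≈ 36 MPa (tensile)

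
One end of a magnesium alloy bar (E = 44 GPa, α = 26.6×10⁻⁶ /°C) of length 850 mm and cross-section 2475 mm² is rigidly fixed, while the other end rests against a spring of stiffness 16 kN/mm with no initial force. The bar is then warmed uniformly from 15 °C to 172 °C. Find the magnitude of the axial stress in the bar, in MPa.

σ ≈ 20.4 MPa (compressive)

The unrestrained thermal change is αΔT L = 26.6×10⁻⁶ × 157 × 850 = 3.55 mm.
Let P be the compressive force at the spring. The bar shortens elastically by PL/(AE) and the spring compresses by P/k; together these equal δ_free.
So P = δ_free / [L/(AE) + 1/k] = 3.55 / [ 850/(2475×44×10³) + 1/(16×10³) ].
P = 3.55 / 7.031×10⁻⁵ = 50490 N.
σ = P/A = 50490/2475 = 20.4 MPa.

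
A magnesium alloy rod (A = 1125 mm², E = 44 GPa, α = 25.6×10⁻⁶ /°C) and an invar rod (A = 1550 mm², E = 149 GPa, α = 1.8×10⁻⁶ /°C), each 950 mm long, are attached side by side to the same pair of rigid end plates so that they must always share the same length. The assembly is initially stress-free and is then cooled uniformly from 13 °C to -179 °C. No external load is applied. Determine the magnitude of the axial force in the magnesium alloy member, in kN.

Equilibrium of a rigid end plate with no external load gives equal and opposite internal forces ±P in the two members. Since α_{magnesium alloy} > α_{invar}, cooling drives the magnesium alloy into tension and the invar into compression.
Compatibility of the two members (thermal + elastic change equal): (α₁ − α₂)ΔT = P·[1/(A₁E₁) + 1/(A₂E₂)].
|α₁ − α₂|·ΔT = 23.8×10⁻⁶ × 192 = 0.00457.
1/(A₁E₁) + 1/(A₂E₂) = 1/(1125×44×10³) + 1/(1550×149×10³) = 2.453×10⁻⁸ N⁻¹.
P = 0.00457 / 2.453×10⁻⁸ = 186300 N = 186.3 kN.

P ≈ 186 kN (tensile in the magnesium alloy)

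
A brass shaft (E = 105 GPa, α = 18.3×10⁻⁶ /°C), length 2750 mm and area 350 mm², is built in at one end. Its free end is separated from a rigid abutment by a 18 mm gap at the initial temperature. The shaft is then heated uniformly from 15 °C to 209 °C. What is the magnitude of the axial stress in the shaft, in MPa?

Unrestrained expansion: δ_free = αΔT L = 18.3×10⁻⁶ × 194 × 2750 = 9.763 mm.
Since δ_free = 9.76 mm is less than the 18 mm gap, the shaft never touches the wall. No axial force develops.

σ ≈ 0 MPa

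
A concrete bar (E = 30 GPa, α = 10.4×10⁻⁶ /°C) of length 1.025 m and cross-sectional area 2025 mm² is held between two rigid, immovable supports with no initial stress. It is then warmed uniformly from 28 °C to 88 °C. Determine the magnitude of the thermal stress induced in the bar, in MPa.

σ ≈ 18.7 MPa (compressive)

With length fixed, the mechanical strain must cancel the thermal strain αΔT = 10.4×10⁻⁶ × 60 = 624×10⁻⁶.
σ = EαΔT = 30×10³ × 10.4×10⁻⁶ × 60 = 18.72 MPa (compressive; the bar is trying to expand).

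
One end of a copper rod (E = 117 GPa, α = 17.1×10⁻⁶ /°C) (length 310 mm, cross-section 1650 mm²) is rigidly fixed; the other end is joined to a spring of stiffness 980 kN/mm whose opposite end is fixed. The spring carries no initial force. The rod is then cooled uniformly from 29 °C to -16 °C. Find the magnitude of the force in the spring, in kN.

If the spring were absent the rod would shorten by αΔT L = 17.1×10⁻⁶ × 45 × 310 = 0.2385 mm.
With a force P in the spring, the elastic change of the rod is PL/(AE) and that of the spring is P/k; compatibility requires their sum to equal δ_free.
So P = δ_free / [L/(AE) + 1/k] = 0.2385 / [ 310/(1650×117×10³) + 1/(980×10³) ].
P = 0.2385 / 2.626×10⁻⁶ = 90830 N.

P ≈ 90.8 kN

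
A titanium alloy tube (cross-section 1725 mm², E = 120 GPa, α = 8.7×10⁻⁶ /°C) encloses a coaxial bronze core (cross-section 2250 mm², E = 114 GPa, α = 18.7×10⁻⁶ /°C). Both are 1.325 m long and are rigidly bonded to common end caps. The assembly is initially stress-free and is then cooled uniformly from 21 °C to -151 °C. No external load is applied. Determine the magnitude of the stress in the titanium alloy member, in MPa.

The bronze has the larger α, so on cooling it would change length more than the titanium alloy if both were free. The rigid plates force a common final length, so the bronze is put into tension and the titanium alloy into compression, with equal and opposite forces P (no external load).
Compatibility of the two members (thermal + elastic change equal): (α₁ − α₂)ΔT = P·[1/(A₁E₁) + 1/(A₂E₂)].
|α₁ − α₂|·ΔT = 10×10⁻⁶ × 172 = 0.00172.
1/(A₁E₁) + 1/(A₂E₂) = 1/(1725×120×10³) + 1/(2250×114×10³) = 8.73×10⁻⁹ N⁻¹.
So P = 0.00172 / 8.73×10⁻⁹ = 197 kN.
σ_{titanium alloy} = P/A₁ = 197000/1725 = 114.2 MPa, compressive.

σ ≈ 114 MPa (compressive)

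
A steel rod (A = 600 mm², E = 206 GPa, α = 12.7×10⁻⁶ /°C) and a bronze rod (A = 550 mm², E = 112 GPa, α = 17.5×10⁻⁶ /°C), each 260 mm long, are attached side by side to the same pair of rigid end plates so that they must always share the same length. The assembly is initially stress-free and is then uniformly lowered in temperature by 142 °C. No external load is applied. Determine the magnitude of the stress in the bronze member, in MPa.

σ ≈ 50.9 MPa (tensile)

Both members must finish at the same length. With the larger α, the bronze tends to over-contract; the plates restrain it, putting the bronze in tension and the steel in compression. With no external load the two internal forces are equal and opposite, magnitude P.
Compatibility of the two members (thermal + elastic change equal): (α₁ − α₂)ΔT = P·[1/(A₁E₁) + 1/(A₂E₂)].
|α₁ − α₂|·ΔT = 4.8×10⁻⁶ × 142 = 0.0006816.
1/(A₁E₁) + 1/(A₂E₂) = 1/(600×206×10³) + 1/(550×112×10³) = 2.432×10⁻⁸ N⁻¹.
P = 0.0006816 / 2.432×10⁻⁸ = 28020 N = 28.02 kN.
σ_{bronze} = P/A₂ = 28020/550 = 50.95 MPa, tensile.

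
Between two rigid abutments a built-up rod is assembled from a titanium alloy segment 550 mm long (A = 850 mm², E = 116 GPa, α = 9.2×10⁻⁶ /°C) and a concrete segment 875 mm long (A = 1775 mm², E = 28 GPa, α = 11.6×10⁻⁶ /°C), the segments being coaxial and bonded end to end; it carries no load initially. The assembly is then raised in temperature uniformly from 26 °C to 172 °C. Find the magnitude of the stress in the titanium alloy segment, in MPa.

σ ≈ 113 MPa (compressive)

With the walls removed the bar would change length by δ_free = Σ αᵢΔT Lᵢ = 9.2×10⁻⁶×146×550 + 11.6×10⁻⁶×146×875 = 2.221 mm.
The walls prevent any net length change, so an axial force P (same in every segment) develops. Compatibility: P · Σ Lᵢ/(AᵢEᵢ) = δ_free.
The series flexibility is Σ Lᵢ/(AᵢEᵢ) = 550/(850×116×10³) + 875/(1775×28×10³) = 2.318×10⁻⁵ mm/N.
P = 2.221 / 2.318×10⁻⁵ = 95790 N = 95.79 kN, compressive.
σ_{titanium alloy} = P / A = 95790 / 850 = 112.7 MPa.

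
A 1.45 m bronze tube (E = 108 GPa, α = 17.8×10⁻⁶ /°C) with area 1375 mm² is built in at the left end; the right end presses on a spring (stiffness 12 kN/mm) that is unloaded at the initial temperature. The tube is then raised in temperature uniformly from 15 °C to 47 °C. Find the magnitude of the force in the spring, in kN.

The unrestrained thermal change is αΔT L = 17.8×10⁻⁶ × 32 × 1450 = 0.8259 mm.
Let P be the compressive force at the spring. The tube shortens elastically by PL/(AE) and the spring compresses by P/k; together these equal δ_free.
So P = δ_free / [L/(AE) + 1/k] = 0.8259 / [ 1450/(1375×108×10³) + 1/(12×10³) ].
P = 0.8259 / 9.31×10⁻⁵ = 8872 N.

P ≈ 8.87 kN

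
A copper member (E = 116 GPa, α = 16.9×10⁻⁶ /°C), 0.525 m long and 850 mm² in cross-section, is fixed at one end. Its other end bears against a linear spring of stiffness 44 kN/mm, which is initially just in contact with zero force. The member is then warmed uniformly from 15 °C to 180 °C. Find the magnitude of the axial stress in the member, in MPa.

Free thermal expansion: δ_free = αΔT L = 16.9×10⁻⁶ × 165 × 525 = 1.464 mm.
Let P be the compressive force at the spring. The member shortens elastically by PL/(AE) and the spring compresses by P/k; together these equal δ_free.
So P = δ_free / [L/(AE) + 1/k] = 1.464 / [ 525/(850×116×10³) + 1/(44×10³) ].
P = 1.464 / 2.805×10⁻⁵ = 52190 N.
σ = P/A = 52190/850 = 61.4 MPa.

σ ≈ 61.4 MPa (compressive)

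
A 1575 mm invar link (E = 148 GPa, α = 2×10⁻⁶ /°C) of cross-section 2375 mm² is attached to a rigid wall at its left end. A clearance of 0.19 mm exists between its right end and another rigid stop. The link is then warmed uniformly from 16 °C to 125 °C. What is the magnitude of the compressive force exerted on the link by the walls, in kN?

If the wall were absent the link would grow by αΔT L = 2×10⁻⁶ × 109 × 1575 = 0.3433 mm.
The gap closes (δ_free > 0.19 mm) and the wall then resists a further 0.3433 − 0.19 = 0.1533 mm of expansion.
So σ = E(δ_free − g)/L = 148×10³ × 0.1533/1575 = 14.41 MPa.
P = σA = 14.41 × 2375 = 34.22 kN.

P ≈ 34.2 kN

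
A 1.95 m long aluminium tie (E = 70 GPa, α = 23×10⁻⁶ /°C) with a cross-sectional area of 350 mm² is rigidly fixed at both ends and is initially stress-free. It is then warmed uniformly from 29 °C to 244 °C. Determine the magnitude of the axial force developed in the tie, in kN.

Full restraint means ε = 0, so the stress is σ = EαΔT = 70×10³ × 23×10⁻⁶ × 215 = 346.1 MPa.
Then P = σA = 346.1 × 350 mm² = 121.2 kN, compressive.

P ≈ 121 kN (compressive)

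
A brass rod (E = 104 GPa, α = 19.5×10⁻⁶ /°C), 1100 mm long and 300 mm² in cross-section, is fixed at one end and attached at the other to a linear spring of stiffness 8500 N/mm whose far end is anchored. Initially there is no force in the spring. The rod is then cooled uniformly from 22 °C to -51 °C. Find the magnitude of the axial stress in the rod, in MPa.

The unrestrained thermal change is αΔT L = 19.5×10⁻⁶ × 73 × 1100 = 1.566 mm.
Let P be the tensile force in the spring. The rod extends elastically by PL/(AE) and the spring stretches by P/k; together these equal δ_free.
P [ L/(AE) + 1/k ] = δ_free → P [ 1100/(300×104×10³) + 1/(8500) ] = 1.566.
P = 1.566 / 0.0001529 = 10240 N.
σ = P/A = 10240/300 = 34.14 MPa.

σ ≈ 34.1 MPa (tensile)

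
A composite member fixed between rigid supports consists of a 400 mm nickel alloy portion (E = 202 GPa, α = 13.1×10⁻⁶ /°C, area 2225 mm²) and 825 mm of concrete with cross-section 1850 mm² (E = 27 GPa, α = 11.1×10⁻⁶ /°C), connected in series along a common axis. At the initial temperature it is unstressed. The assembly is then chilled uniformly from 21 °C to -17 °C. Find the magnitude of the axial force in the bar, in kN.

P ≈ 31.4 kN (tensile)

With the walls removed the bar would change length by δ_free = Σ αᵢΔT Lᵢ = 13.1×10⁻⁶×38×400 + 11.1×10⁻⁶×38×825 = 0.5471 mm.
The walls prevent any net length change, so an axial force P (same in every segment) develops. Compatibility: P · Σ Lᵢ/(AᵢEᵢ) = δ_free.
The series flexibility is Σ Lᵢ/(AᵢEᵢ) = 400/(2225×202×10³) + 825/(1850×27×10³) = 1.741×10⁻⁵ mm/N.
Hence P = δ_free / Σ(L/AE) = 0.5471/1.741×10⁻⁵ = 31.43 kN (tensile).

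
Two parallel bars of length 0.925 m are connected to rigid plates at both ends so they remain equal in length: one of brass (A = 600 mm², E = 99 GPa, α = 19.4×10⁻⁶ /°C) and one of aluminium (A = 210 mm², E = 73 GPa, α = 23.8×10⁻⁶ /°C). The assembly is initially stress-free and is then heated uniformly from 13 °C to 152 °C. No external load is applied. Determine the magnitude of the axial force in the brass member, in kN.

Equilibrium of a rigid end plate with no external load gives equal and opposite internal forces ±P in the two members. Since α_{aluminium} > α_{brass}, heating drives the aluminium into compression and the brass into tension.
Setting the final lengths equal and cancelling L: (α₁ − α₂)ΔT = P/(A₁E₁) + P/(A₂E₂).
|α₁ − α₂|·ΔT = 4.4×10⁻⁶ × 139 = 0.0006116.
1/(A₁E₁) + 1/(A₂E₂) = 1/(600×99×10³) + 1/(210×73×10³) = 8.207×10⁻⁸ N⁻¹.
P = 0.0006116 / 8.207×10⁻⁸ = 7452 N = 7.452 kN.

P ≈ 7.45 kN (tensile in the brass)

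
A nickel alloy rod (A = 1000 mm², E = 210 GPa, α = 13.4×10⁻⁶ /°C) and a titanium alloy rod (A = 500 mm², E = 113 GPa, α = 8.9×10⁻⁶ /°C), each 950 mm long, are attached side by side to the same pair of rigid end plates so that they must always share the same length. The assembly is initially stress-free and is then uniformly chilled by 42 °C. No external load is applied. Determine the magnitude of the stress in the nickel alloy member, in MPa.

σ ≈ 8.41 MPa (tensile)

The nickel alloy has the larger α, so on cooling it would change length more than the titanium alloy if both were free. The rigid plates force a common final length, so the nickel alloy is put into tension and the titanium alloy into compression, with equal and opposite forces P (no external load).
Equating the net (thermal + elastic) strains gives |α₁ − α₂|·ΔT = P·[1/(A₁E₁) + 1/(A₂E₂)].
|α₁ − α₂|·ΔT = 4.5×10⁻⁶ × 42 = 0.000189.
1/(A₁E₁) + 1/(A₂E₂) = 1/(1000×210×10³) + 1/(500×113×10³) = 2.246×10⁻⁸ N⁻¹.
P = 0.000189 / 2.246×10⁻⁸ = 8415 N = 8.415 kN.
σ_{nickel alloy} = P/A₁ = 8415/1000 = 8.415 MPa, tensile.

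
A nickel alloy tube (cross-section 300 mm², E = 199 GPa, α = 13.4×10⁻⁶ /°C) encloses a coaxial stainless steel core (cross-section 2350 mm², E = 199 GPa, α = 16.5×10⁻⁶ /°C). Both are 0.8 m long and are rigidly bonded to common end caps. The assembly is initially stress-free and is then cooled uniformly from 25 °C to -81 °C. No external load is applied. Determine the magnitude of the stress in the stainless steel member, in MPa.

σ ≈ 7.4 MPa (tensile)

Equilibrium of a rigid end plate with no external load gives equal and opposite internal forces ±P in the two members. Since α_{stainless steel} > α_{nickel alloy}, cooling drives the stainless steel into tension and the nickel alloy into compression.
Compatibility of the two members (thermal + elastic change equal): (α₁ − α₂)ΔT = P·[1/(A₁E₁) + 1/(A₂E₂)].
|α₁ − α₂|·ΔT = 3.1×10⁻⁶ × 106 = 0.0003286.
1/(A₁E₁) + 1/(A₂E₂) = 1/(300×199×10³) + 1/(2350×199×10³) = 1.889×10⁻⁸ N⁻¹.
So P = 0.0003286 / 1.889×10⁻⁸ = 17.4 kN.
σ_{stainless steel} = P/A₂ = 17400/2350 = 7.403 MPa, tensile.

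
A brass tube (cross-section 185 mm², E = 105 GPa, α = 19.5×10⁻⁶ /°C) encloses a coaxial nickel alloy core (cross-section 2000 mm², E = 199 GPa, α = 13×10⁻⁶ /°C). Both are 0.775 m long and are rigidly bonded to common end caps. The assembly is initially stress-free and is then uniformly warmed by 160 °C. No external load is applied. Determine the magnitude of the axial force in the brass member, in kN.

P ≈ 19.3 kN (compressive in the brass)

Both members must finish at the same length. With the larger α, the brass tends to over-expand; the plates restrain it, putting the brass in compression and the nickel alloy in tension. With no external load the two internal forces are equal and opposite, magnitude P.
Equating the net (thermal + elastic) strains gives |α₁ − α₂|·ΔT = P·[1/(A₁E₁) + 1/(A₂E₂)].
|α₁ − α₂|·ΔT = 6.5×10⁻⁶ × 160 = 0.00104.
1/(A₁E₁) + 1/(A₂E₂) = 1/(185×105×10³) + 1/(2000×199×10³) = 5.399×10⁻⁸ N⁻¹.
So P = 0.00104 / 5.399×10⁻⁸ = 19.26 kN.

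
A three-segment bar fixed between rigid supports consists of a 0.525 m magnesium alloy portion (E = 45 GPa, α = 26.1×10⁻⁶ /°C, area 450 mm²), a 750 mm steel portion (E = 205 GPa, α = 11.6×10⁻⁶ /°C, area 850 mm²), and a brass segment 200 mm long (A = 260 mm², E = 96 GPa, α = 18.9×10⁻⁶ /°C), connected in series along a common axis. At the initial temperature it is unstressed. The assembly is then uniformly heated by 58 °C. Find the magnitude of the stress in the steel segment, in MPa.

σ ≈ 46.7 MPa (compressive)

With the walls removed the bar would change length by δ_free = Σ αᵢΔT Lᵢ = 26.1×10⁻⁶×58×525 + 11.6×10⁻⁶×58×750 + 18.9×10⁻⁶×58×200 = 1.519 mm.
Since the ends are fixed, an axial force P builds up, equal in every segment, with P · Σ Lᵢ/(AᵢEᵢ) = δ_free.
Σ Lᵢ/(AᵢEᵢ) = 525/(450×45×10³) + 750/(850×205×10³) + 200/(260×96×10³) = 3.824×10⁻⁵ mm/N.
So P = 1.519 / 3.824×10⁻⁵ = 39.71 kN, compressive.
σ_{steel} = P / A = 39710 / 850 = 46.72 MPa.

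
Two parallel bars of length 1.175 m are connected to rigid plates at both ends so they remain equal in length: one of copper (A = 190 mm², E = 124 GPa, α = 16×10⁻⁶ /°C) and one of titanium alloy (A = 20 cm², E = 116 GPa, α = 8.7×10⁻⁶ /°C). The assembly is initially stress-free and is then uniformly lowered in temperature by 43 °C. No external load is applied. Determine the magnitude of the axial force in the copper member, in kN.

P ≈ 6.71 kN (tensile in the copper)

Equilibrium of a rigid end plate with no external load gives equal and opposite internal forces ±P in the two members. Since α_{copper} > α_{titanium alloy}, cooling drives the copper into tension and the titanium alloy into compression.
Setting the final lengths equal and cancelling L: (α₁ − α₂)ΔT = P/(A₁E₁) + P/(A₂E₂).
|α₁ − α₂|·ΔT = 7.3×10⁻⁶ × 43 = 0.0003139.
1/(A₁E₁) + 1/(A₂E₂) = 1/(190×124×10³) + 1/(2000×116×10³) = 4.676×10⁻⁸ N⁻¹.
So P = 0.0003139 / 4.676×10⁻⁸ = 6.714 kN.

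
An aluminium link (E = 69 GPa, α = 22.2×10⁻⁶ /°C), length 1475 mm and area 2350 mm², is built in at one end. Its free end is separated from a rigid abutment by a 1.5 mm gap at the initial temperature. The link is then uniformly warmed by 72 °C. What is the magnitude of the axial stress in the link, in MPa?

Unrestrained expansion: δ_free = αΔT L = 22.2×10⁻⁶ × 72 × 1475 = 2.358 mm.
This exceeds the 1.5 mm gap, so the wall pushes back. The portion of expansion that must be recovered elastically is δ_free − gap = 2.358 − 1.5 = 0.8576 mm.
Compatibility: PL/(AE) = 0.8576 mm, so σ = P/A = E × (0.8576/1475) = 40.12 MPa.

σ ≈ 40.1 MPa (compressive)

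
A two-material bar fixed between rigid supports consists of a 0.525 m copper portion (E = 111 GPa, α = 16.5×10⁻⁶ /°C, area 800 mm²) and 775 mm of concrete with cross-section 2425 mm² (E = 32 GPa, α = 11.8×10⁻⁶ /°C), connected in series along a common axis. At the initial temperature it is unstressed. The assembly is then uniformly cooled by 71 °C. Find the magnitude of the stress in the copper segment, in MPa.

σ ≈ 99.4 MPa (tensile)

With the walls removed the bar would change length by δ_free = Σ αᵢΔT Lᵢ = 16.5×10⁻⁶×71×525 + 11.8×10⁻⁶×71×775 = 1.264 mm.
The rigid supports impose zero overall length change; the single axial force P common to all segments must satisfy P Σ Lᵢ/(AᵢEᵢ) = δ_free.
The series flexibility is Σ Lᵢ/(AᵢEᵢ) = 525/(800×111×10³) + 775/(2425×32×10³) = 1.59×10⁻⁵ mm/N.
So P = 1.264 / 1.59×10⁻⁵ = 79.52 kN, tensile.
σ_{copper} = P / A = 79520 / 800 = 99.4 MPa.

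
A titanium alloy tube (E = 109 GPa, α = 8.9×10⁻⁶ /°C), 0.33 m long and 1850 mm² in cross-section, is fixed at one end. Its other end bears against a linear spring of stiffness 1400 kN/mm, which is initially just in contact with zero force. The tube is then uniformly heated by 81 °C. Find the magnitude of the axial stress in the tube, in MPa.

The unrestrained thermal change is αΔT L = 8.9×10⁻⁶ × 81 × 330 = 0.2379 mm.
Let P be the compressive force at the spring. The tube shortens elastically by PL/(AE) and the spring compresses by P/k; together these equal δ_free.
P [ L/(AE) + 1/k ] = δ_free → P [ 330/(1850×109×10³) + 1/(1400×10³) ] = 0.2379.
P = 0.2379 / 2.351×10⁻⁶ = 101200 N.
σ = P/A = 101200/1850 = 54.7 MPa.

σ ≈ 54.7 MPa (compressive)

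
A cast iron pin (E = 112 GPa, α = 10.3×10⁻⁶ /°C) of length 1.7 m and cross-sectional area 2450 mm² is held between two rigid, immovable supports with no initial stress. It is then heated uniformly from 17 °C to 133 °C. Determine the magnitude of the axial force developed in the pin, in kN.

Full restraint means ε = 0, so the stress is σ = EαΔT = 112×10³ × 10.3×10⁻⁶ × 116 = 133.8 MPa.
P = AEαΔT = 2450 × 112×10³ × 10.3×10⁻⁶ × 116 = 327.9 kN (compressive).

P ≈ 328 kN (compressive)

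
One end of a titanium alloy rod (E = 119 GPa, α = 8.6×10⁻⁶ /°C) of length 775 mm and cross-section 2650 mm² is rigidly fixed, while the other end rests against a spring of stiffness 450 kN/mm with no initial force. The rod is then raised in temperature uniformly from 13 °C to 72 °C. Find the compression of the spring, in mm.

The unrestrained thermal change is αΔT L = 8.6×10⁻⁶ × 59 × 775 = 0.3932 mm.
Let P be the compressive force at the spring. The rod shortens elastically by PL/(AE) and the spring compresses by P/k; together these equal δ_free.
P [ L/(AE) + 1/k ] = δ_free → P [ 775/(2650×119×10³) + 1/(450×10³) ] = 0.3932.
P = 0.3932 / 4.68×10⁻⁶ = 84030 N.
Spring compression = P/k = 84030/(450×10³) = 0.1867 mm.

δ ≈ 0.187 mm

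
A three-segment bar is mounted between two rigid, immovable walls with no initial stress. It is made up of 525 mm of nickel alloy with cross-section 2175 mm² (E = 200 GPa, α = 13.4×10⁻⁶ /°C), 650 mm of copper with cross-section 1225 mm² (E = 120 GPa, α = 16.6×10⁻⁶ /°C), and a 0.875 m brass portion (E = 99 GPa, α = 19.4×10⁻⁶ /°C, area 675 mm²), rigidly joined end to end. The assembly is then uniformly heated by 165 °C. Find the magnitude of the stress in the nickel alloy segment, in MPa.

σ ≈ 141 MPa (compressive)

Free thermal expansion of the whole bar: Σ αᵢΔT Lᵢ = 13.4×10⁻⁶×165×525 + 16.6×10⁻⁶×165×650 + 19.4×10⁻⁶×165×875 = 5.742 mm.
Since the ends are fixed, an axial force P builds up, equal in every segment, with P · Σ Lᵢ/(AᵢEᵢ) = δ_free.
Σ Lᵢ/(AᵢEᵢ) = 525/(2175×200×10³) + 650/(1225×120×10³) + 875/(675×99×10³) = 1.872×10⁻⁵ mm/N.
P = 5.742 / 1.872×10⁻⁵ = 306700 N = 306.7 kN, compressive.
σ_{nickel alloy} = P / A = 306700 / 2175 = 141 MPa.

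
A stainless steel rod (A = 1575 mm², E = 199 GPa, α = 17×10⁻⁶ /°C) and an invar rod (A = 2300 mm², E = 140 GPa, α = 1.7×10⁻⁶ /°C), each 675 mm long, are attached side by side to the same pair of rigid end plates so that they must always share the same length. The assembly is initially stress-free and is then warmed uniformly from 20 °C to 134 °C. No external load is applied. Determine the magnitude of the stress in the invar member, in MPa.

σ ≈ 120 MPa (tensile)

The stainless steel has the larger α, so on heating it would change length more than the invar if both were free. The rigid plates force a common final length, so the stainless steel is put into compression and the invar into tension, with equal and opposite forces P (no external load).
Equating the net (thermal + elastic) strains gives |α₁ − α₂|·ΔT = P·[1/(A₁E₁) + 1/(A₂E₂)].
|α₁ − α₂|·ΔT = 15.3×10⁻⁶ × 114 = 0.001744.
1/(A₁E₁) + 1/(A₂E₂) = 1/(1575×199×10³) + 1/(2300×140×10³) = 6.296×10⁻⁹ N⁻¹.
So P = 0.001744 / 6.296×10⁻⁹ = 277 kN.
σ_{invar} = P/A₂ = 277000/2300 = 120.4 MPa, tensile.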